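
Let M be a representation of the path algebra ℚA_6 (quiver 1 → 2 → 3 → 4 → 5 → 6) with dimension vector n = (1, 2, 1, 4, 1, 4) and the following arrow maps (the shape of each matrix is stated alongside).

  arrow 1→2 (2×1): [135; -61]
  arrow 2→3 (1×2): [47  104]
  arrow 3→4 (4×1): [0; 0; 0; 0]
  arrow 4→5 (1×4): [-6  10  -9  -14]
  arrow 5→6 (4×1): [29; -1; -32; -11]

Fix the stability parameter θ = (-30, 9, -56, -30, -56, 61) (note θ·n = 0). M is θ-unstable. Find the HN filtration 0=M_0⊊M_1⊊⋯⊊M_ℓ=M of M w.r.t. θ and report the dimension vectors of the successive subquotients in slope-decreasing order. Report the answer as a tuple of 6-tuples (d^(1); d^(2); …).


Via rank(M_{q-1}∘⋯∘M_p): M ≅ I[1,3], I[2,2], I[4,4]^3, I[4,6], I[6,6]^3.
μ_θ-semistable layers: μ^(1)=61; μ^(2)=9; μ^(3)=-47/2; μ^(4)=-30; μ^(5)=-43

((0, 0, 0, 0, 0, 4); (0, 1, 0, 0, 0, 0); (0, 1, 1, 0, 0, 0); (1, 0, 0, 3, 0, 0); (0, 0, 0, 1, 1, 0))


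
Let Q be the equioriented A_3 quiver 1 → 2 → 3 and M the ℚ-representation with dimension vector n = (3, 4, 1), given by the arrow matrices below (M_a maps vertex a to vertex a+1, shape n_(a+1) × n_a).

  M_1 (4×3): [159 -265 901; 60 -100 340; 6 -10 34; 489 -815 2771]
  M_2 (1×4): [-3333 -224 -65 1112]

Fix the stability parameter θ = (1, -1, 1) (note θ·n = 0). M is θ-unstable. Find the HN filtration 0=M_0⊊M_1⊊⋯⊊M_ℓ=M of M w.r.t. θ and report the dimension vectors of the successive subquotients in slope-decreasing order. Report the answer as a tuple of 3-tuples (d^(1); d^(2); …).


Via rank(M_{q-1}∘⋯∘M_p): M ≅ I[1,1]^2, I[1,3], I[2,2]^3.
μ_θ-semistable layers: μ^(1)=1; μ^(2)=0; μ^(3)=-1

((2, 0, 1); (1, 1, 0); (0, 3, 0))


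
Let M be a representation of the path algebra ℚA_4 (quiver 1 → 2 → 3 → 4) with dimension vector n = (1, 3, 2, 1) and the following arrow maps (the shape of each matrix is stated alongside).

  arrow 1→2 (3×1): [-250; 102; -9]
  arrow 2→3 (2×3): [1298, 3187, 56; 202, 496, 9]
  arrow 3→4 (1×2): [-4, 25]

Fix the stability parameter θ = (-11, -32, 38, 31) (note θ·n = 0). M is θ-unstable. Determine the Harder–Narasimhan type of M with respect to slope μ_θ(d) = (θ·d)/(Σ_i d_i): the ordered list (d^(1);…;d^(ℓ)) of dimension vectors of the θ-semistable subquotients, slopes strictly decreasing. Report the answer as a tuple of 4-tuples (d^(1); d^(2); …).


Interval decomposition of M: I[1,4], I[2,2], I[2,3].
HN type (ℓ=4): μ^(1)=38; μ^(2)=69/2; μ^(3)=-43/2; μ^(4)=-32

((0, 0, 1, 0); (0, 0, 1, 1); (1, 1, 0, 0); (0, 2, 0, 0))


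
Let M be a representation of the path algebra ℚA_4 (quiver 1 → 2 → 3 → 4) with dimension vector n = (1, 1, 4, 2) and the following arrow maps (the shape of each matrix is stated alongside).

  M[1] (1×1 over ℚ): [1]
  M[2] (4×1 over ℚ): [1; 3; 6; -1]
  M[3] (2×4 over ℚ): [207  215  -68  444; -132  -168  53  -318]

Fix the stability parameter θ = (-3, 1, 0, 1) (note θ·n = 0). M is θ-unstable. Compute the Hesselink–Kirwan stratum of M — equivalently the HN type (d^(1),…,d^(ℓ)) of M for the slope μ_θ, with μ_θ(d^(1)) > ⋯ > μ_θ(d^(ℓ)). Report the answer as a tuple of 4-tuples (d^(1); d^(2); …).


Via rank(M_{q-1}∘⋯∘M_p): M ≅ I[1,3], I[3,3], I[3,4]^2.
μ_θ-semistable layers: μ^(1)=1; μ^(2)=1/2; μ^(3)=0; μ^(4)=-3

((0, 0, 0, 2); (0, 1, 1, 0); (0, 0, 3, 0); (1, 0, 0, 0))


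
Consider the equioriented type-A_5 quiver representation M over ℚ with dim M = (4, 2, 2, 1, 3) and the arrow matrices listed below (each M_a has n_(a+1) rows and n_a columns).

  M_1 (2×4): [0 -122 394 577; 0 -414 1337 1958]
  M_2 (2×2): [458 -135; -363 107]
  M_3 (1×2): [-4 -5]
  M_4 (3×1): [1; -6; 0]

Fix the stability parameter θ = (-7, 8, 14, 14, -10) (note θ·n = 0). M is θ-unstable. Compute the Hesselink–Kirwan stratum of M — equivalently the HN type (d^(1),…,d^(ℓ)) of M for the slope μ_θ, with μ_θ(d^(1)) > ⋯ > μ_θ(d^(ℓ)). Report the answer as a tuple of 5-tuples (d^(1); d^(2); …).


Via rank(M_{q-1}∘⋯∘M_p): M ≅ I[1,1]^2, I[1,3], I[1,5], I[5,5]^2.
μ_θ-semistable layers: μ^(1)=14; μ^(2)=8; μ^(3)=13/2; μ^(4)=-7; μ^(5)=-10

((0, 0, 1, 0, 0); (0, 1, 0, 0, 0); (0, 1, 1, 1, 1); (4, 0, 0, 0, 0); (0, 0, 0, 0, 2))


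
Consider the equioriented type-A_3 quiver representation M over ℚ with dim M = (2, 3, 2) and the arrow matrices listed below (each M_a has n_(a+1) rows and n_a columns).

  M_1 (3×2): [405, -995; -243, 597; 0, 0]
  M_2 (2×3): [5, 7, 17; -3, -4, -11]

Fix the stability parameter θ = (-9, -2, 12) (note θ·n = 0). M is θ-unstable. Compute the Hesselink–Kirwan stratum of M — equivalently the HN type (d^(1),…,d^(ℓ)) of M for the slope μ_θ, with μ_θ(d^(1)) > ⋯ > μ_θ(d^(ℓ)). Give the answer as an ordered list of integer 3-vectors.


Interval decomposition of M: I[1,1], I[1,3], I[2,2], I[2,3].
HN type (ℓ=3): μ^(1)=12; μ^(2)=-2; μ^(3)=-9

((0, 0, 2); (0, 3, 0); (2, 0, 0))


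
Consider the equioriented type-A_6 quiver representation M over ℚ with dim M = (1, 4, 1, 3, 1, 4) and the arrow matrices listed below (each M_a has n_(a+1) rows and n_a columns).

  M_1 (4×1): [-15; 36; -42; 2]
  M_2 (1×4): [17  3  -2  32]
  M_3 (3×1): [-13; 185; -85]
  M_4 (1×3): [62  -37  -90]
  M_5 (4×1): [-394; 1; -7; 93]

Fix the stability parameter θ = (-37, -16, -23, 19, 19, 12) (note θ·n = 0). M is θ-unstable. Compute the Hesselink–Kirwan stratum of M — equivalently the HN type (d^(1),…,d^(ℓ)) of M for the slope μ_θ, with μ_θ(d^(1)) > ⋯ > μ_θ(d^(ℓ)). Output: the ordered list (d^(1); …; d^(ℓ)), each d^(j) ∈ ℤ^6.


Barcode: M ≅ I[1,6], I[2,2]^3, I[4,4]^2, I[6,6]^3. HN layers by μ_θ (6 steps, strictly decreasing):
  μ^(1)=19; μ^(2)=50/3; μ^(3)=12; μ^(4)=-16; μ^(5)=-39/2; μ^(6)=-37

((0, 0, 0, 2, 0, 0); (0, 0, 0, 1, 1, 1); (0, 0, 0, 0, 0, 3); (0, 3, 0, 0, 0, 0); (0, 1, 1, 0, 0, 0); (1, 0, 0, 0, 0, 0))


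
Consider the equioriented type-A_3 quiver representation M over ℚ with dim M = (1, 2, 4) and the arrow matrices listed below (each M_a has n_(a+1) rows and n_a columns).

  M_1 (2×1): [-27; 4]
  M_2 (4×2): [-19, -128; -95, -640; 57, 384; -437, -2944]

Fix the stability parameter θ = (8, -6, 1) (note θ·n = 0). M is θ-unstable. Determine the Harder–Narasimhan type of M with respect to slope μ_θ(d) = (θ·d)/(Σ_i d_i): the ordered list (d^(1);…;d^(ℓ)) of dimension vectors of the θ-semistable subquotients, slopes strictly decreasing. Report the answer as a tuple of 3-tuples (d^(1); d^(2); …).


Via rank(M_{q-1}∘⋯∘M_p): M ≅ I[1,3], I[2,2], I[3,3]^3.
μ_θ-semistable layers: μ^(1)=1; μ^(2)=-6

((1, 1, 4); (0, 1, 0))


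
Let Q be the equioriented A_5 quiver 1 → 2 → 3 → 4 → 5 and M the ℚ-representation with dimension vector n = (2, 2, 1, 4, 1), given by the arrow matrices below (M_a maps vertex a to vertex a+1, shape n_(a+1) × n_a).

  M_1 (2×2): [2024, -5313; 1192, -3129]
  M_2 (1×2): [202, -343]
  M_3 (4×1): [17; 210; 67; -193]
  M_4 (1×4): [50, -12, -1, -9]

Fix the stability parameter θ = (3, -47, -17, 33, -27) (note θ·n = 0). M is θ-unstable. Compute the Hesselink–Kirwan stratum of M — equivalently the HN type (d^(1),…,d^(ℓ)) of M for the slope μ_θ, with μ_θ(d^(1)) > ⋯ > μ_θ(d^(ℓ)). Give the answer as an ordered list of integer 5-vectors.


Interval decomposition of M: I[1,1], I[1,4], I[2,2], I[4,4]^2, I[4,5].
HN type (ℓ=5): μ^(1)=33; μ^(2)=3; μ^(3)=-17; μ^(4)=-22; μ^(5)=-47

((0, 0, 0, 3, 0); (1, 0, 0, 1, 1); (0, 0, 1, 0, 0); (1, 1, 0, 0, 0); (0, 1, 0, 0, 0))


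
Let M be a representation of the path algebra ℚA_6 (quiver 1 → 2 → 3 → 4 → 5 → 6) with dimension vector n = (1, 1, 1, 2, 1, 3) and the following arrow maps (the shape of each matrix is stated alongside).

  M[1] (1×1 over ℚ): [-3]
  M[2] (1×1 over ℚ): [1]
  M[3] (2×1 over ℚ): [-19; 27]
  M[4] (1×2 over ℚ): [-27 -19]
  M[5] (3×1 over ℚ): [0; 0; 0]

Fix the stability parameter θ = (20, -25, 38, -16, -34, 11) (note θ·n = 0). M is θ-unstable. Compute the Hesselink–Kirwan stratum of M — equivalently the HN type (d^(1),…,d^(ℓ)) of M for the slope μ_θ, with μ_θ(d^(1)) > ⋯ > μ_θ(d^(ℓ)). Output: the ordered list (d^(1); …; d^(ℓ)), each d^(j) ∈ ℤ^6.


Barcode: M ≅ I[1,4], I[4,5], I[6,6]^3. HN layers by μ_θ (3 steps, strictly decreasing):
  μ^(1)=11; μ^(2)=-5/2; μ^(3)=-25

((0, 0, 1, 1, 0, 3); (1, 1, 0, 0, 0, 0); (0, 0, 0, 1, 1, 0))


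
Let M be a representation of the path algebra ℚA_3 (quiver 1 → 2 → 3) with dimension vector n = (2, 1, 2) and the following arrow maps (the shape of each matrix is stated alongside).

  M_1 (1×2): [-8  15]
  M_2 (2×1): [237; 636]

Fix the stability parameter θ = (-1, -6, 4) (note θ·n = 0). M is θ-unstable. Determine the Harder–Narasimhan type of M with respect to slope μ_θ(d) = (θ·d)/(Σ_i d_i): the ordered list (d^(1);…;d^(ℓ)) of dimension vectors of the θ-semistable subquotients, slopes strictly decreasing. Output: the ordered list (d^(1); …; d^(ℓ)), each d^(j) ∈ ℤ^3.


Interval decomposition of M: I[1,1], I[1,3], I[3,3].
HN type (ℓ=3): μ^(1)=4; μ^(2)=-1; μ^(3)=-7/2

((0, 0, 2); (1, 0, 0); (1, 1, 0))


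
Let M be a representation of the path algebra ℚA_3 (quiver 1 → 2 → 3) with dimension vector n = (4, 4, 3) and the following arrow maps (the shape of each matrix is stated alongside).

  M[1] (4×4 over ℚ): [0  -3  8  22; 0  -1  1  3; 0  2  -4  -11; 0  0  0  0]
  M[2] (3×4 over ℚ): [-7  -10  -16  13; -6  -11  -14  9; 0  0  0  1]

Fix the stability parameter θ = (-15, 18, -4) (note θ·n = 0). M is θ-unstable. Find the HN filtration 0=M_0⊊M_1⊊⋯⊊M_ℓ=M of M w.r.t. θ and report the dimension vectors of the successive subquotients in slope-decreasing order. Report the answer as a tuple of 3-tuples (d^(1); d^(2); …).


Via rank(M_{q-1}∘⋯∘M_p): M ≅ I[1,1], I[1,2], I[1,3]^2, I[2,3].
μ_θ-semistable layers: μ^(1)=18; μ^(2)=7; μ^(3)=-15

((0, 1, 0); (0, 3, 3); (4, 0, 0))


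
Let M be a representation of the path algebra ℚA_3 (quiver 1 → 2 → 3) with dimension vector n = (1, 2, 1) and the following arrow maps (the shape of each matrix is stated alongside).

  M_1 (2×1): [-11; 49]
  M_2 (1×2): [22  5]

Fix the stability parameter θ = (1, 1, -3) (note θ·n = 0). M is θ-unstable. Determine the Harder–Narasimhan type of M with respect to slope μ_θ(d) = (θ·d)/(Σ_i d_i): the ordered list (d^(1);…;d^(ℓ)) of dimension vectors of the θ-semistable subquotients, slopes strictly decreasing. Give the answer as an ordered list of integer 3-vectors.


Via rank(M_{q-1}∘⋯∘M_p): M ≅ I[1,3], I[2,2].
μ_θ-semistable layers: μ^(1)=1; μ^(2)=-1/3

((0, 1, 0); (1, 1, 1))


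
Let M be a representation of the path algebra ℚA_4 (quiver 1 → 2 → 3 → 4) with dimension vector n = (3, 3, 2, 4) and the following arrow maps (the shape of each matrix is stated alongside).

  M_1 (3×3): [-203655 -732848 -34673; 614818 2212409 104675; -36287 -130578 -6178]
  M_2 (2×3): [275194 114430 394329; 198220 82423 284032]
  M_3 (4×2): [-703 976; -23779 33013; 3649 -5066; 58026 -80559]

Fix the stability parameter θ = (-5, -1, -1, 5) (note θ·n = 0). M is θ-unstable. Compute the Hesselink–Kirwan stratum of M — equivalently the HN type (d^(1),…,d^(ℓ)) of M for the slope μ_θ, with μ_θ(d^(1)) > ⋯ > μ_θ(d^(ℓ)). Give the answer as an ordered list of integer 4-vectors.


Via rank(M_{q-1}∘⋯∘M_p): M ≅ I[1,2], I[1,4]^2, I[4,4]^2.
μ_θ-semistable layers: μ^(1)=5; μ^(2)=-1; μ^(3)=-5

((0, 0, 0, 4); (0, 3, 2, 0); (3, 0, 0, 0))


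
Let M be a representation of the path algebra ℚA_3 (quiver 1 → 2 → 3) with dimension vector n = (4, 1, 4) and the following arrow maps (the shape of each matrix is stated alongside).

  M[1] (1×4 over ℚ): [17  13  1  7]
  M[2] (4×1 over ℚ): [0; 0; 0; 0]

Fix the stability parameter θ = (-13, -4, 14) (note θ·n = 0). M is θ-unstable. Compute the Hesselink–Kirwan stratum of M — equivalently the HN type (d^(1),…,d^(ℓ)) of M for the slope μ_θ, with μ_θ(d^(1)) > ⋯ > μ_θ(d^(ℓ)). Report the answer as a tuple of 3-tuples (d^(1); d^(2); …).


Interval decomposition of M: I[1,1]^3, I[1,2], I[3,3]^4.
HN type (ℓ=3): μ^(1)=14; μ^(2)=-4; μ^(3)=-13

((0, 0, 4); (0, 1, 0); (4, 0, 0))


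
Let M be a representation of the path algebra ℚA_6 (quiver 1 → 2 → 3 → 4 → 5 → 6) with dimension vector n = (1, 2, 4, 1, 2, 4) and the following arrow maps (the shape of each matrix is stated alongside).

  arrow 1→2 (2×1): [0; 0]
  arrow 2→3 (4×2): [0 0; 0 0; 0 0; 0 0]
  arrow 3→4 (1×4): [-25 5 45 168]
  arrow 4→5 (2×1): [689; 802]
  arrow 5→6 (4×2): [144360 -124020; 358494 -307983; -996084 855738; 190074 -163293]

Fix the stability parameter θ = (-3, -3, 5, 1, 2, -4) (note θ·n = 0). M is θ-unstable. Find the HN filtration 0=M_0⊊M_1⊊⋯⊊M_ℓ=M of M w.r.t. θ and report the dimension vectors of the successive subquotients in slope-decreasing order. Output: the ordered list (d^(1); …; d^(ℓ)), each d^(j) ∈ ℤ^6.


Barcode: M ≅ I[1,1], I[2,2]^2, I[3,3]^3, I[3,5], I[5,6], I[6,6]^3. HN layers by μ_θ (5 steps, strictly decreasing):
  μ^(1)=5; μ^(2)=8/3; μ^(3)=-1; μ^(4)=-3; μ^(5)=-4

((0, 0, 3, 0, 0, 0); (0, 0, 1, 1, 1, 0); (0, 0, 0, 0, 1, 1); (1, 2, 0, 0, 0, 0); (0, 0, 0, 0, 0, 3))


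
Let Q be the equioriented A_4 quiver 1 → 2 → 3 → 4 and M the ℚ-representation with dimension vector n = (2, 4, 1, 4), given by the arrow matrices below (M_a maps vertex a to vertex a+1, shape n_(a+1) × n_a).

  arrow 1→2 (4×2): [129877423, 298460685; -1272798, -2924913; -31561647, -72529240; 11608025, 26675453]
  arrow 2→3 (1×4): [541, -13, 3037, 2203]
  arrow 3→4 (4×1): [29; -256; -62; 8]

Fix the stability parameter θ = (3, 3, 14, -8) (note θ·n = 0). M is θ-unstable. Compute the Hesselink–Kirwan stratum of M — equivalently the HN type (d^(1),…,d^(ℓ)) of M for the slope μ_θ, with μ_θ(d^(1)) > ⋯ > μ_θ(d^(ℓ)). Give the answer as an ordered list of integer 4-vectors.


Barcode: M ≅ I[1,2], I[1,4], I[2,2]^2, I[4,4]^3. HN layers by μ_θ (2 steps, strictly decreasing):
  μ^(1)=3; μ^(2)=-8

((2, 4, 1, 1); (0, 0, 0, 3))


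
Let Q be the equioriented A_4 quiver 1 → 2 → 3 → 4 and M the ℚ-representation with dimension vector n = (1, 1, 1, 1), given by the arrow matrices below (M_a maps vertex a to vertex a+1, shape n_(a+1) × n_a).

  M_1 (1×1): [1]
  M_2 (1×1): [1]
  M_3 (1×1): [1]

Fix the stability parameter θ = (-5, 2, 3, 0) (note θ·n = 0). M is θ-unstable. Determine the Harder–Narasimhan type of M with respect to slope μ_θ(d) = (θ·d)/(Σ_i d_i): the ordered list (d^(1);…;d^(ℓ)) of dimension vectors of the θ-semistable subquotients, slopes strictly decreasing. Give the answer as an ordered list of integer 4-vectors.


Barcode: M ≅ I[1,4]. HN layers by μ_θ (2 steps, strictly decreasing):
  μ^(1)=5/3; μ^(2)=-5

((0, 1, 1, 1); (1, 0, 0, 0))


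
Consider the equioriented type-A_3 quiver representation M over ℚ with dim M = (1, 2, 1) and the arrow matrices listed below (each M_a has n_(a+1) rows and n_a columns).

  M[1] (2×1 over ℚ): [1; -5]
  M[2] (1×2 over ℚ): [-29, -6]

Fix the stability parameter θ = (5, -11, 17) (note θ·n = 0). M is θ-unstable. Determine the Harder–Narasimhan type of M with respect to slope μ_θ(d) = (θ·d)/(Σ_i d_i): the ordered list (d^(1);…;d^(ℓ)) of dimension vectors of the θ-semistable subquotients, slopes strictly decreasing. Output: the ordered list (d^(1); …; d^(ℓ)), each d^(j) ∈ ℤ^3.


Interval decomposition of M: I[1,3], I[2,2].
HN type (ℓ=3): μ^(1)=17; μ^(2)=-3; μ^(3)=-11

((0, 0, 1); (1, 1, 0); (0, 1, 0))


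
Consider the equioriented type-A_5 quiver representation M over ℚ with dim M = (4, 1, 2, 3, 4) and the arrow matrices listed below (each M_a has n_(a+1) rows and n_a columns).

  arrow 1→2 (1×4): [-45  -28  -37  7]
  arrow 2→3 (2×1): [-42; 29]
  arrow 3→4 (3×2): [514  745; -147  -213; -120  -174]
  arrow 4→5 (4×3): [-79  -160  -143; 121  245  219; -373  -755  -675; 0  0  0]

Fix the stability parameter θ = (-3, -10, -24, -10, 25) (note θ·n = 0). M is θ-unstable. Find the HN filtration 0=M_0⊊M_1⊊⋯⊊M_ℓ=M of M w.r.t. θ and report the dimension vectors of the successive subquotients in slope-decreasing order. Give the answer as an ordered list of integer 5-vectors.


Barcode: M ≅ I[1,1]^3, I[1,5], I[3,5], I[4,4], I[5,5]^2. HN layers by μ_θ (5 steps, strictly decreasing):
  μ^(1)=25; μ^(2)=-3; μ^(3)=-10; μ^(4)=-37/3; μ^(5)=-24

((0, 0, 0, 0, 4); (3, 0, 0, 0, 0); (0, 0, 0, 3, 0); (1, 1, 1, 0, 0); (0, 0, 1, 0, 0))


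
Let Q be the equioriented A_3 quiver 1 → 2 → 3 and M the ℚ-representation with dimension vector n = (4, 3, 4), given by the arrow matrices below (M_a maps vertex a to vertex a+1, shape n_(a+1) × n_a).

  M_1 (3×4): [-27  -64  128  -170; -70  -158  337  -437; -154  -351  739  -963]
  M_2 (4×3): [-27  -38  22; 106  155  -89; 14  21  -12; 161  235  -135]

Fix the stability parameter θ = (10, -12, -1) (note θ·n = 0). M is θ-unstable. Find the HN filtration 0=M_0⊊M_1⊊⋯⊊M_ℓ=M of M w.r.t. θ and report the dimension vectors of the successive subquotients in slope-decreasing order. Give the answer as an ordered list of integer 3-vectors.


Via rank(M_{q-1}∘⋯∘M_p): M ≅ I[1,1], I[1,3]^3, I[3,3].
μ_θ-semistable layers: μ^(1)=10; μ^(2)=-1

((1, 0, 0); (3, 3, 4))


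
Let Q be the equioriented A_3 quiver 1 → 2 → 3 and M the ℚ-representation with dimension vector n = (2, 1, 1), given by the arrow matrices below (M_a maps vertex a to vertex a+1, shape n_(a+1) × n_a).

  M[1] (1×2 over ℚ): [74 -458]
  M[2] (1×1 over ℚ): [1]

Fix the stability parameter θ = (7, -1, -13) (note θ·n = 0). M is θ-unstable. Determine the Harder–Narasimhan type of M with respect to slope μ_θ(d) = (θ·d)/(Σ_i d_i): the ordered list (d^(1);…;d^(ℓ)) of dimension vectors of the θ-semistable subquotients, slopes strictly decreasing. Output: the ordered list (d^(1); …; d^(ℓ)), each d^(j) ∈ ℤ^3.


Barcode: M ≅ I[1,1], I[1,3]. HN layers by μ_θ (2 steps, strictly decreasing):
  μ^(1)=7; μ^(2)=-7/3

((1, 0, 0); (1, 1, 1))


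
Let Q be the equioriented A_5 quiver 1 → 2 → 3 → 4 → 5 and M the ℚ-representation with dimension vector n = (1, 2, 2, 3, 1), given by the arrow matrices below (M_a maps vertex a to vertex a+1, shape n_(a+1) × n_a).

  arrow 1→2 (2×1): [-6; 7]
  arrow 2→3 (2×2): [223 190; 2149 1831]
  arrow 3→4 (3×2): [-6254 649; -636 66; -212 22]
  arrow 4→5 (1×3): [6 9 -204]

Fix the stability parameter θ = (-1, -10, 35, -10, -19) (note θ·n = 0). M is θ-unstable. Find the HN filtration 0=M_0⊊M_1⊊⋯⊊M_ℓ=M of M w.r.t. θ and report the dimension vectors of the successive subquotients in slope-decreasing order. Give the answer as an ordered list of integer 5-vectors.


Interval decomposition of M: I[1,4], I[2,3], I[4,4], I[4,5].
HN type (ℓ=5): μ^(1)=35; μ^(2)=25/2; μ^(3)=-11/2; μ^(4)=-10; μ^(5)=-29/2

((0, 0, 1, 0, 0); (0, 0, 1, 1, 0); (1, 1, 0, 0, 0); (0, 1, 0, 1, 0); (0, 0, 0, 1, 1))


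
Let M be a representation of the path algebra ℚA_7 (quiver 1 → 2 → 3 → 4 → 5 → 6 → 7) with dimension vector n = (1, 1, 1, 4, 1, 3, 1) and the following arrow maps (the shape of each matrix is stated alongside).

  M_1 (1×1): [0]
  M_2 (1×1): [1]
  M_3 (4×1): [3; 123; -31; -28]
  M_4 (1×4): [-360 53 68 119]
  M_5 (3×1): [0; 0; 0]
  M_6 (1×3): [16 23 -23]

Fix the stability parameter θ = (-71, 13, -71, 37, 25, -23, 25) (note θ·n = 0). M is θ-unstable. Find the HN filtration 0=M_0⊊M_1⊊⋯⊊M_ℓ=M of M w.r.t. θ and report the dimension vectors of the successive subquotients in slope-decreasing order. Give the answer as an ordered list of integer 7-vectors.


Via rank(M_{q-1}∘⋯∘M_p): M ≅ I[1,1], I[2,5], I[4,4]^3, I[6,6]^2, I[6,7].
μ_θ-semistable layers: μ^(1)=37; μ^(2)=31; μ^(3)=25; μ^(4)=-23; μ^(5)=-29; μ^(6)=-71

((0, 0, 0, 3, 0, 0, 0); (0, 0, 0, 1, 1, 0, 0); (0, 0, 0, 0, 0, 0, 1); (0, 0, 0, 0, 0, 3, 0); (0, 1, 1, 0, 0, 0, 0); (1, 0, 0, 0, 0, 0, 0))


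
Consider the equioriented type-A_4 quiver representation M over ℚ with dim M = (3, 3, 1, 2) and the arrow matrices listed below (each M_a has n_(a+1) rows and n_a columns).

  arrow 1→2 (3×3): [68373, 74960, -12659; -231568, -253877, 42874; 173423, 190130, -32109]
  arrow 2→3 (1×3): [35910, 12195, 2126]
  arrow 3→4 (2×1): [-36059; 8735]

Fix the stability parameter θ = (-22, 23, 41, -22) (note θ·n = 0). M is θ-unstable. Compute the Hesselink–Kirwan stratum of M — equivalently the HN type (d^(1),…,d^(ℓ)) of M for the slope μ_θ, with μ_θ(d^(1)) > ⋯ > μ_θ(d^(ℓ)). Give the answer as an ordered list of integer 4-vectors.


Via rank(M_{q-1}∘⋯∘M_p): M ≅ I[1,1], I[1,2], I[1,4], I[2,2], I[4,4].
μ_θ-semistable layers: μ^(1)=23; μ^(2)=14; μ^(3)=-22

((0, 2, 0, 0); (0, 1, 1, 1); (3, 0, 0, 1))


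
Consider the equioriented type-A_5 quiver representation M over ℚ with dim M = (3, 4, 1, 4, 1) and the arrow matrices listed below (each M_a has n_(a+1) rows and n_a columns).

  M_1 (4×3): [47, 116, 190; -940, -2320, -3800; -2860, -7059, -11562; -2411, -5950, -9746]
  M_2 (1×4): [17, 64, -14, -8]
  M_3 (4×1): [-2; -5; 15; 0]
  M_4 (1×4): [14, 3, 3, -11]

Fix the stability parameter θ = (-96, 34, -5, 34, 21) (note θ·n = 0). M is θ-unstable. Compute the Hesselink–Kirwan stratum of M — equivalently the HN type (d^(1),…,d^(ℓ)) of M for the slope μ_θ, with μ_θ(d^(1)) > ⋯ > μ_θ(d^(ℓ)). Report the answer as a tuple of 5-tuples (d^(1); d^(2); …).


Barcode: M ≅ I[1,1], I[1,2], I[1,5], I[2,2]^2, I[4,4]^3. HN layers by μ_θ (4 steps, strictly decreasing):
  μ^(1)=34; μ^(2)=55/2; μ^(3)=29/2; μ^(4)=-96

((0, 3, 0, 3, 0); (0, 0, 0, 1, 1); (0, 1, 1, 0, 0); (3, 0, 0, 0, 0))


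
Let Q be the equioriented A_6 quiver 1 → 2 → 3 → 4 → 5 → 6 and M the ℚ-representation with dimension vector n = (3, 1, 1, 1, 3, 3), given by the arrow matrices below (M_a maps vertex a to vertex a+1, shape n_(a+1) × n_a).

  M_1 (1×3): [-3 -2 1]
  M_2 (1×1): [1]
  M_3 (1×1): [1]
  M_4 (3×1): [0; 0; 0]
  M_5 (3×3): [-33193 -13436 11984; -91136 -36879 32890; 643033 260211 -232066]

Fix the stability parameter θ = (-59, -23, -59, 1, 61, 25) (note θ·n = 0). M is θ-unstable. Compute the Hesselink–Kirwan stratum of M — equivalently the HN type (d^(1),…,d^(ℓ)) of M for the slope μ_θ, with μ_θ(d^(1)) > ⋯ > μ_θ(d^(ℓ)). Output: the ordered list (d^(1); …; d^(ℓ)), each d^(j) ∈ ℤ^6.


Via rank(M_{q-1}∘⋯∘M_p): M ≅ I[1,1]^2, I[1,4], I[5,6]^3.
μ_θ-semistable layers: μ^(1)=43; μ^(2)=1; μ^(3)=-41; μ^(4)=-59

((0, 0, 0, 0, 3, 3); (0, 0, 0, 1, 0, 0); (0, 1, 1, 0, 0, 0); (3, 0, 0, 0, 0, 0))


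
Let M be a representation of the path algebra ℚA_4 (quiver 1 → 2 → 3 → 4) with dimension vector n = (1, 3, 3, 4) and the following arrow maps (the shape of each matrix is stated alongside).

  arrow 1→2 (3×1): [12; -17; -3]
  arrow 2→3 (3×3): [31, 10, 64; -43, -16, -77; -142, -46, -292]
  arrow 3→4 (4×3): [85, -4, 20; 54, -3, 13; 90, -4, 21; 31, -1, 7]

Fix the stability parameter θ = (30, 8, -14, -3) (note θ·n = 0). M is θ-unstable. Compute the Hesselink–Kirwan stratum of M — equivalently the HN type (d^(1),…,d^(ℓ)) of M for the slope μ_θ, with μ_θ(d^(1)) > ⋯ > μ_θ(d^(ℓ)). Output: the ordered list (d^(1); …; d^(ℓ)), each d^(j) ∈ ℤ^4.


Barcode: M ≅ I[1,4], I[2,4]^2, I[4,4]. HN layers by μ_θ (2 steps, strictly decreasing):
  μ^(1)=21/4; μ^(2)=-3

((1, 1, 1, 1); (0, 2, 2, 3))


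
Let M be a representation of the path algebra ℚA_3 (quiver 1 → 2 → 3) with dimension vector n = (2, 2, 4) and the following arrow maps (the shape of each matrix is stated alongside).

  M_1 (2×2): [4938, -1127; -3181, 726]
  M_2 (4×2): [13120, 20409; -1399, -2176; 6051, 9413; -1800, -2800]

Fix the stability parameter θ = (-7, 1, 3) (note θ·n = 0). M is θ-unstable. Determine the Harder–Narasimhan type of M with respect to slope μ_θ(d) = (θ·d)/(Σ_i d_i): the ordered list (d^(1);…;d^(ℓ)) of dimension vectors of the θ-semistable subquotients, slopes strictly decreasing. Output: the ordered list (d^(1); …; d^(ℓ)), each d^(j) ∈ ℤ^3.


Via rank(M_{q-1}∘⋯∘M_p): M ≅ I[1,3]^2, I[3,3]^2.
μ_θ-semistable layers: μ^(1)=3; μ^(2)=1; μ^(3)=-7

((0, 0, 4); (0, 2, 0); (2, 0, 0))


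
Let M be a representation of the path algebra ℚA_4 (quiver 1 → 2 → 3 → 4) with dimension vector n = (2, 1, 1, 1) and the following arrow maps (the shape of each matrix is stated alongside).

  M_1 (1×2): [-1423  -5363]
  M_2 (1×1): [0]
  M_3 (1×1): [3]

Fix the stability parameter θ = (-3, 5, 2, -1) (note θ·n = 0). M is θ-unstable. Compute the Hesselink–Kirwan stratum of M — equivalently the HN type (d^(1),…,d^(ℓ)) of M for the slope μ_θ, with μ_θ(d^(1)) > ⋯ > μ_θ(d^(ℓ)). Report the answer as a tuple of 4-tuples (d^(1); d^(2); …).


Barcode: M ≅ I[1,1], I[1,2], I[3,4]. HN layers by μ_θ (3 steps, strictly decreasing):
  μ^(1)=5; μ^(2)=1/2; μ^(3)=-3

((0, 1, 0, 0); (0, 0, 1, 1); (2, 0, 0, 0))


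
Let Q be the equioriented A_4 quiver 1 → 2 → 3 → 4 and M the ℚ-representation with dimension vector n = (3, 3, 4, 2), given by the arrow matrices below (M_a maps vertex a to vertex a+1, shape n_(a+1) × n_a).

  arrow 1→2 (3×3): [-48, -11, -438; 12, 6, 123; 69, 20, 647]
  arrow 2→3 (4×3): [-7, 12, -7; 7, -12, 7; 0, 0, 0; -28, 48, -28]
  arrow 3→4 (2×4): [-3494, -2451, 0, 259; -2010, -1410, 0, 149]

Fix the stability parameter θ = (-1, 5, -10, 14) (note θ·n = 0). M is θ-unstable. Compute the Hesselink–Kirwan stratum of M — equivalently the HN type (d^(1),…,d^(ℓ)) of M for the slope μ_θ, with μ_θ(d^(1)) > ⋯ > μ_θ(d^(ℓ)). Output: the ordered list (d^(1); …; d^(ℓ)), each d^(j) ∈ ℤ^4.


Barcode: M ≅ I[1,2]^2, I[1,4], I[3,3]^2, I[3,4]. HN layers by μ_θ (5 steps, strictly decreasing):
  μ^(1)=14; μ^(2)=5; μ^(3)=-1; μ^(4)=-2; μ^(5)=-10

((0, 0, 0, 2); (0, 2, 0, 0); (2, 0, 0, 0); (1, 1, 1, 0); (0, 0, 3, 0))


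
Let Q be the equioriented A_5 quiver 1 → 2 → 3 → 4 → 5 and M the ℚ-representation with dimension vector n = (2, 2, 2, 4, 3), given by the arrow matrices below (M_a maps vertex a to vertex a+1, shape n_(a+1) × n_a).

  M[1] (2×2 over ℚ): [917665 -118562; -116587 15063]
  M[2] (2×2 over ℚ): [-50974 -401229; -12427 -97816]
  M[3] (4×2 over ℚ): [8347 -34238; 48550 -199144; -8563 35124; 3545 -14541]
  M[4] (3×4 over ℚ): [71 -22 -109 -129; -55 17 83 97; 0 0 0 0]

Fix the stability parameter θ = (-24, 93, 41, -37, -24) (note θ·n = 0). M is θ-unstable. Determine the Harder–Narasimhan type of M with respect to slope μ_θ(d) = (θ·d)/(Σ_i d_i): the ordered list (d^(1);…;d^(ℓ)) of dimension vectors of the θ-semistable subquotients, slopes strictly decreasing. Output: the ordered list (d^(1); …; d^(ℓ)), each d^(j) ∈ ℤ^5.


Interval decomposition of M: I[1,4], I[1,5], I[4,4], I[4,5], I[5,5].
HN type (ℓ=4): μ^(1)=97/3; μ^(2)=73/4; μ^(3)=-24; μ^(4)=-37

((0, 1, 1, 1, 0); (0, 1, 1, 1, 1); (2, 0, 0, 0, 2); (0, 0, 0, 2, 0))


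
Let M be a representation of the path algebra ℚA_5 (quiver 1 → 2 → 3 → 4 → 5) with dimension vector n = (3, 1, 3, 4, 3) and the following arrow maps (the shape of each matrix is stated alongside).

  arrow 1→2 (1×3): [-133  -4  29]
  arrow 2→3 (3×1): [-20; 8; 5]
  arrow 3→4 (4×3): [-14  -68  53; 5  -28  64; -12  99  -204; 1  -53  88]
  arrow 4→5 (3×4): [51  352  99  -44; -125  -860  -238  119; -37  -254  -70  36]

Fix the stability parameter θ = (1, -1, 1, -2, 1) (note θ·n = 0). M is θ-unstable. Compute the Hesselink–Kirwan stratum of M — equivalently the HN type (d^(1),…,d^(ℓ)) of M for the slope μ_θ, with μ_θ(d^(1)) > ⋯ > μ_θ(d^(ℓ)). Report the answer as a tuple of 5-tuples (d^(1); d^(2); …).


Interval decomposition of M: I[1,1]^2, I[1,5], I[3,5]^2, I[4,4].
HN type (ℓ=4): μ^(1)=1; μ^(2)=-1/4; μ^(3)=-1/2; μ^(4)=-2

((2, 0, 0, 0, 3); (1, 1, 1, 1, 0); (0, 0, 2, 2, 0); (0, 0, 0, 1, 0))


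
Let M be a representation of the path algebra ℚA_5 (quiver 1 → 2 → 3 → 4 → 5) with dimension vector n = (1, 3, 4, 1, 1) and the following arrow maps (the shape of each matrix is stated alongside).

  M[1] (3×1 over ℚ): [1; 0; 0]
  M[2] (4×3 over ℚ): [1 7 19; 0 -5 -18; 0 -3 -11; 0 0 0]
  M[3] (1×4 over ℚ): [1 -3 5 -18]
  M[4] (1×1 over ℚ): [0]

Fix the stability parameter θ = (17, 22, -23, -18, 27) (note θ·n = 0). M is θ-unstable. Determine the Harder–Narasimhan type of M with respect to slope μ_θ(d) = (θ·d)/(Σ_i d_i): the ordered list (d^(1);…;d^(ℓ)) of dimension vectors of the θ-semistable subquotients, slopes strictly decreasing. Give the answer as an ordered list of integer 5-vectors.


Via rank(M_{q-1}∘⋯∘M_p): M ≅ I[1,4], I[2,3]^2, I[3,3], I[5,5].
μ_θ-semistable layers: μ^(1)=27; μ^(2)=-1/2; μ^(3)=-23

((0, 0, 0, 0, 1); (1, 3, 3, 1, 0); (0, 0, 1, 0, 0))


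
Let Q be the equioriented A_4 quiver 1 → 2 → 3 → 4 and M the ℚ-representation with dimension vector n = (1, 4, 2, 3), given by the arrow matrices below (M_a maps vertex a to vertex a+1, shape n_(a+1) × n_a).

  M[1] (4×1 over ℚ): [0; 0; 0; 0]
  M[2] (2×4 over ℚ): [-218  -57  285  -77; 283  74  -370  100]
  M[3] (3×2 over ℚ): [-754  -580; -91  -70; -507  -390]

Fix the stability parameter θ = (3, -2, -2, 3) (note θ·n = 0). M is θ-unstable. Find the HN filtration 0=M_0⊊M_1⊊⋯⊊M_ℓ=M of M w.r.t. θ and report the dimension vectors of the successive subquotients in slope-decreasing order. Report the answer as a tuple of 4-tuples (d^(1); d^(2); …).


Via rank(M_{q-1}∘⋯∘M_p): M ≅ I[1,1], I[2,2]^2, I[2,3], I[2,4], I[4,4]^2.
μ_θ-semistable layers: μ^(1)=3; μ^(2)=-2

((1, 0, 0, 3); (0, 4, 2, 0))


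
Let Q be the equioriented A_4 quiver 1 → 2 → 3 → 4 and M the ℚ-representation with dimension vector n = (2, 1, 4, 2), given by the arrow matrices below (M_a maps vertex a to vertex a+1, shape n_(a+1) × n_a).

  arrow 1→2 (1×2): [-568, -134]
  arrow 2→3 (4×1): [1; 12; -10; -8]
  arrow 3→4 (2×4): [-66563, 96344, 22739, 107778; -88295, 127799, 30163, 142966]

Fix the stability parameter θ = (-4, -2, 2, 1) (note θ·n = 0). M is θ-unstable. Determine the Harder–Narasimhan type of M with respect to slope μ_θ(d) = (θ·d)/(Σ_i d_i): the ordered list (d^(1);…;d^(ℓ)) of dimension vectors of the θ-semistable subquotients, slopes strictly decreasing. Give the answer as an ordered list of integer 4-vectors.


Via rank(M_{q-1}∘⋯∘M_p): M ≅ I[1,1], I[1,4], I[3,3]^2, I[3,4].
μ_θ-semistable layers: μ^(1)=2; μ^(2)=3/2; μ^(3)=-2; μ^(4)=-4

((0, 0, 2, 0); (0, 0, 2, 2); (0, 1, 0, 0); (2, 0, 0, 0))


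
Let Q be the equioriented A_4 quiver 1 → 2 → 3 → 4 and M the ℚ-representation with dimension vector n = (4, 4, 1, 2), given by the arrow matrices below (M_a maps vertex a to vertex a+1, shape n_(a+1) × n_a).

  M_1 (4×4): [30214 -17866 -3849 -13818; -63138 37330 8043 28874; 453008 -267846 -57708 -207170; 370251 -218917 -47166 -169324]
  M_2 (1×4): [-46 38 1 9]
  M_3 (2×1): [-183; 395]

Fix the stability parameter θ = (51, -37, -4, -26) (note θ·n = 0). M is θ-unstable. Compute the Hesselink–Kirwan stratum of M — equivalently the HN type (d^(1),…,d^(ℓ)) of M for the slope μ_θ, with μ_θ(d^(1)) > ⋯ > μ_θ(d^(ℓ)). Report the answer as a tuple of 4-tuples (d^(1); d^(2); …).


Via rank(M_{q-1}∘⋯∘M_p): M ≅ I[1,1], I[1,2]^2, I[1,4], I[2,2], I[4,4].
μ_θ-semistable layers: μ^(1)=51; μ^(2)=7; μ^(3)=-4; μ^(4)=-26; μ^(5)=-37

((1, 0, 0, 0); (2, 2, 0, 0); (1, 1, 1, 1); (0, 0, 0, 1); (0, 1, 0, 0))


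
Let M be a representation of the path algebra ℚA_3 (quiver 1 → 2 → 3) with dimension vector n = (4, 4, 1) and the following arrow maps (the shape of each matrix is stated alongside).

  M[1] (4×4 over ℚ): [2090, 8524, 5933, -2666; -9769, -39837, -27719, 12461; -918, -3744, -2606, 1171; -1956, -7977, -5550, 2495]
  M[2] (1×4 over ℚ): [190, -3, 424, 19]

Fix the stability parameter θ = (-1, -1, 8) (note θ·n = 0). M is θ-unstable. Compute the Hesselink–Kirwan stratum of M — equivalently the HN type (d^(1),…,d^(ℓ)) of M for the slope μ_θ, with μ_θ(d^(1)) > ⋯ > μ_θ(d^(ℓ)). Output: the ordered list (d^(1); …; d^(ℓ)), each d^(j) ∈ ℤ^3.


Barcode: M ≅ I[1,2]^3, I[1,3]. HN layers by μ_θ (2 steps, strictly decreasing):
  μ^(1)=8; μ^(2)=-1

((0, 0, 1); (4, 4, 0))


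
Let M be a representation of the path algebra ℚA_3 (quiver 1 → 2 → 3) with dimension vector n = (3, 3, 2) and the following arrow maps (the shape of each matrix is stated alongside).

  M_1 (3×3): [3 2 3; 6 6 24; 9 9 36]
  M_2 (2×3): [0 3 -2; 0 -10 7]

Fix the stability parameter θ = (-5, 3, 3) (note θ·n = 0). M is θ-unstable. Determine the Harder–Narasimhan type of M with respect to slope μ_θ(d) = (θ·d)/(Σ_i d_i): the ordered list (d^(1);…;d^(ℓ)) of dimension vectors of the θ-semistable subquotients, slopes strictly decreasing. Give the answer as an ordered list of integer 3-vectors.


Interval decomposition of M: I[1,1], I[1,2], I[1,3], I[2,3].
HN type (ℓ=2): μ^(1)=3; μ^(2)=-5

((0, 3, 2); (3, 0, 0))


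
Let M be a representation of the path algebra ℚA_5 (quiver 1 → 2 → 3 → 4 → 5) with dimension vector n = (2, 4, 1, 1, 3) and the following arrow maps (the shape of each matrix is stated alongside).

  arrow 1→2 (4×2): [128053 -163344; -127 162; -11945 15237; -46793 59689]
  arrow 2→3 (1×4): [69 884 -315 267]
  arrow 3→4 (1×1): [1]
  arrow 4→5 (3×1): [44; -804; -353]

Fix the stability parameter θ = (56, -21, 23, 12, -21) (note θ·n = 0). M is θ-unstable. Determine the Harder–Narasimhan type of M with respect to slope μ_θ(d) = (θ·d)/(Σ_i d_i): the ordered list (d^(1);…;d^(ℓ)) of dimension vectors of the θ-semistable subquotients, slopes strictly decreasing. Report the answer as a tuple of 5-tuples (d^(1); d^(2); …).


Via rank(M_{q-1}∘⋯∘M_p): M ≅ I[1,2], I[1,5], I[2,2]^2, I[5,5]^2.
μ_θ-semistable layers: μ^(1)=35/2; μ^(2)=49/5; μ^(3)=-21

((1, 1, 0, 0, 0); (1, 1, 1, 1, 1); (0, 2, 0, 0, 2))


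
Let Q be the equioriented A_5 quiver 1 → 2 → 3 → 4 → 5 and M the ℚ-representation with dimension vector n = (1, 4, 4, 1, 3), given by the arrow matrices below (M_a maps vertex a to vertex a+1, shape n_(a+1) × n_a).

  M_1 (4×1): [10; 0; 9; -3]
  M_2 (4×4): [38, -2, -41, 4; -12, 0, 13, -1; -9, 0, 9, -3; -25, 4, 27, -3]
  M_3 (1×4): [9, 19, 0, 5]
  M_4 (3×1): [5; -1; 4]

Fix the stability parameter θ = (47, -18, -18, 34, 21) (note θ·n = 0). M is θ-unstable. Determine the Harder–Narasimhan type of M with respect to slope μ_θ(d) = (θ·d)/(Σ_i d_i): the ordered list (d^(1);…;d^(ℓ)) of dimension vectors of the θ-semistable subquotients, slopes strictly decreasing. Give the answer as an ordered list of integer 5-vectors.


Interval decomposition of M: I[1,5], I[2,2], I[2,3]^2, I[3,3], I[5,5]^2.
HN type (ℓ=4): μ^(1)=55/2; μ^(2)=21; μ^(3)=11/3; μ^(4)=-18

((0, 0, 0, 1, 1); (0, 0, 0, 0, 2); (1, 1, 1, 0, 0); (0, 3, 3, 0, 0))


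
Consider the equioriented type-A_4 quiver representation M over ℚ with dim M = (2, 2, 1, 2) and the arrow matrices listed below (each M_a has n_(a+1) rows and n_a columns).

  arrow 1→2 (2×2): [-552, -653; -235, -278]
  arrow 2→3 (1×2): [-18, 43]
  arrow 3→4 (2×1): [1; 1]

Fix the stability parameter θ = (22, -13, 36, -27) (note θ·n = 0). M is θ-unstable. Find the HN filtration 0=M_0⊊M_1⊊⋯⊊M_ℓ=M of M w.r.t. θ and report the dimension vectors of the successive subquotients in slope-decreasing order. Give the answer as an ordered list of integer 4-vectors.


Via rank(M_{q-1}∘⋯∘M_p): M ≅ I[1,2], I[1,4], I[4,4].
μ_θ-semistable layers: μ^(1)=9/2; μ^(2)=-27

((2, 2, 1, 1); (0, 0, 0, 1))


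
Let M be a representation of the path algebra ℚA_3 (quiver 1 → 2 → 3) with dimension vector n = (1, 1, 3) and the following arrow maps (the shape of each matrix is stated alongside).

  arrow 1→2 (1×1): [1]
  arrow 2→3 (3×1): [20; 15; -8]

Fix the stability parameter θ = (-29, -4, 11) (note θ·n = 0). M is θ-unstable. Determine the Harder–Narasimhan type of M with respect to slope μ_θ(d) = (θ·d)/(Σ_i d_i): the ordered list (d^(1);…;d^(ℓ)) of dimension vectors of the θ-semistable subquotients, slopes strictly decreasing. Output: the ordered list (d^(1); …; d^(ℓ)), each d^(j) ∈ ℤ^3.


Barcode: M ≅ I[1,3], I[3,3]^2. HN layers by μ_θ (3 steps, strictly decreasing):
  μ^(1)=11; μ^(2)=-4; μ^(3)=-29

((0, 0, 3); (0, 1, 0); (1, 0, 0))


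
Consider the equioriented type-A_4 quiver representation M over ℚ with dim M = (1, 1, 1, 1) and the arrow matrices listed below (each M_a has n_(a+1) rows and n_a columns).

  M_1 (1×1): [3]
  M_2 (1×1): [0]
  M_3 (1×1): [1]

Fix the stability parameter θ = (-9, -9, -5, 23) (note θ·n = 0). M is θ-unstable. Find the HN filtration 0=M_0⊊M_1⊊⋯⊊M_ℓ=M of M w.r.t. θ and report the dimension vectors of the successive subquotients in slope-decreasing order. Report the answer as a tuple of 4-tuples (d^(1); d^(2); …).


Interval decomposition of M: I[1,2], I[3,4].
HN type (ℓ=3): μ^(1)=23; μ^(2)=-5; μ^(3)=-9

((0, 0, 0, 1); (0, 0, 1, 0); (1, 1, 0, 0))


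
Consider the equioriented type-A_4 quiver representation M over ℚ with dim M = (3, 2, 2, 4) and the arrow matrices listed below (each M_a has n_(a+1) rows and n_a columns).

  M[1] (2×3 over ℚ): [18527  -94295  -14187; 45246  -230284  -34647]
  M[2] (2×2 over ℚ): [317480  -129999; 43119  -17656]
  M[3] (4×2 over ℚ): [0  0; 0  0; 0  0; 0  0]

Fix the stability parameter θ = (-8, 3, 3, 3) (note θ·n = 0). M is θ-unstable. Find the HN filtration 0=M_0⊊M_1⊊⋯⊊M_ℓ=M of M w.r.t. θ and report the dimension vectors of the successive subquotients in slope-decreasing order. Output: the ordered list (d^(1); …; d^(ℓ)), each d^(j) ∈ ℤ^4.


Via rank(M_{q-1}∘⋯∘M_p): M ≅ I[1,1], I[1,3]^2, I[4,4]^4.
μ_θ-semistable layers: μ^(1)=3; μ^(2)=-8

((0, 2, 2, 4); (3, 0, 0, 0))


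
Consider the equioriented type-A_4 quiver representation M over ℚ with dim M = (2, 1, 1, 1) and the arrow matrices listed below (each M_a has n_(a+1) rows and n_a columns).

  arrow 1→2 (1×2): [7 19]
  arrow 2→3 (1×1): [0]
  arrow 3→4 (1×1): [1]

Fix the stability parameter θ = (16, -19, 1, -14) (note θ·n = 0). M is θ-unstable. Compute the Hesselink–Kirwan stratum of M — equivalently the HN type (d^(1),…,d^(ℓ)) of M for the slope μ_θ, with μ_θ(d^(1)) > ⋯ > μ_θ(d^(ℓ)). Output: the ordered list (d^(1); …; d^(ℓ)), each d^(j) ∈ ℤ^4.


Via rank(M_{q-1}∘⋯∘M_p): M ≅ I[1,1], I[1,2], I[3,4].
μ_θ-semistable layers: μ^(1)=16; μ^(2)=-3/2; μ^(3)=-13/2

((1, 0, 0, 0); (1, 1, 0, 0); (0, 0, 1, 1))


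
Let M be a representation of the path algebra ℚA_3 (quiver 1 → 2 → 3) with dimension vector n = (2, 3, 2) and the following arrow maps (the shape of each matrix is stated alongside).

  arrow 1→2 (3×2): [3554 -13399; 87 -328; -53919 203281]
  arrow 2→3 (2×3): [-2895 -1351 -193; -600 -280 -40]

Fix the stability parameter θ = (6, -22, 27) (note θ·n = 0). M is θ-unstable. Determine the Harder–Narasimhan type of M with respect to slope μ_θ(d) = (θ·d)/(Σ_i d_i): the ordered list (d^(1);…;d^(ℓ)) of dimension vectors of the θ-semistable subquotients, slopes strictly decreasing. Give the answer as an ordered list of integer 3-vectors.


Via rank(M_{q-1}∘⋯∘M_p): M ≅ I[1,2]^2, I[2,3], I[3,3].
μ_θ-semistable layers: μ^(1)=27; μ^(2)=-8; μ^(3)=-22

((0, 0, 2); (2, 2, 0); (0, 1, 0))


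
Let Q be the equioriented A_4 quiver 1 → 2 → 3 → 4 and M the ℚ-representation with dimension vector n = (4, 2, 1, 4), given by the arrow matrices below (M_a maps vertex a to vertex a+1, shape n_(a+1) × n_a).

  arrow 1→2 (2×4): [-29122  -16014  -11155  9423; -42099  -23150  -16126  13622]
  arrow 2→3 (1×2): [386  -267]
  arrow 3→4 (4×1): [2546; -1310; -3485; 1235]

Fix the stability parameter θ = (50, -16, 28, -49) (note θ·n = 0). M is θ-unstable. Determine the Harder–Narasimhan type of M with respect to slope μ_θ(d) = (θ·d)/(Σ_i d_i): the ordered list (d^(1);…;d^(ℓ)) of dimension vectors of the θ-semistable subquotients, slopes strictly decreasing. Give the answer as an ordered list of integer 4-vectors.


Via rank(M_{q-1}∘⋯∘M_p): M ≅ I[1,1]^2, I[1,2], I[1,4], I[4,4]^3.
μ_θ-semistable layers: μ^(1)=50; μ^(2)=17; μ^(3)=13/4; μ^(4)=-49

((2, 0, 0, 0); (1, 1, 0, 0); (1, 1, 1, 1); (0, 0, 0, 3))
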